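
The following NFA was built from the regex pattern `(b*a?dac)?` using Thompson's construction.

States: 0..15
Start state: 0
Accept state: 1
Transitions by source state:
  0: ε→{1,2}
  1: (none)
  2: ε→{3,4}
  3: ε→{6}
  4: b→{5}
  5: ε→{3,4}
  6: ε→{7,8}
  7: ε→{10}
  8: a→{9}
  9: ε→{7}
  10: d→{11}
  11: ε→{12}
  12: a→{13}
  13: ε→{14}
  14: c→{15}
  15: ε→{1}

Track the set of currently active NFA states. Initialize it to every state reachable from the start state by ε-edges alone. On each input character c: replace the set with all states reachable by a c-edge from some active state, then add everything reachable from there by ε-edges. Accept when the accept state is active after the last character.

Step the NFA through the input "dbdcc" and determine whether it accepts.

start: ε-closure({0}) = {0,1,2,3,4,6,7,8,10}
'd' @ 1: {11,12}
'b' @ 2: {}  — no active states
rest 'dcc' ignored (set empty)
end set {} — state 1 not in

Answer: REJECT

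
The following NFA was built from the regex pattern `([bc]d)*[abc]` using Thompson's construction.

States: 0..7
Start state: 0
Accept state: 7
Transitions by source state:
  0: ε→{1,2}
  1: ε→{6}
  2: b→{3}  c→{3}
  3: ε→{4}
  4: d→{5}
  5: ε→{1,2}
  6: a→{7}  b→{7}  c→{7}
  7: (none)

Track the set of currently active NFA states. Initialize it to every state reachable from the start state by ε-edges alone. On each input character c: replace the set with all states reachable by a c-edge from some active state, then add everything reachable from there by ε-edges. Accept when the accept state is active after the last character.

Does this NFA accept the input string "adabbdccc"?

Answer: REJECT

Steps:
initial (ε-close {0}): {0,1,2,6}
'a' @ 1: {7}  ✓accept
'd' @ 2: {}  — no active states
rest 'abbdccc' ignored (set empty)
after full input: {}  (accept=7 not in)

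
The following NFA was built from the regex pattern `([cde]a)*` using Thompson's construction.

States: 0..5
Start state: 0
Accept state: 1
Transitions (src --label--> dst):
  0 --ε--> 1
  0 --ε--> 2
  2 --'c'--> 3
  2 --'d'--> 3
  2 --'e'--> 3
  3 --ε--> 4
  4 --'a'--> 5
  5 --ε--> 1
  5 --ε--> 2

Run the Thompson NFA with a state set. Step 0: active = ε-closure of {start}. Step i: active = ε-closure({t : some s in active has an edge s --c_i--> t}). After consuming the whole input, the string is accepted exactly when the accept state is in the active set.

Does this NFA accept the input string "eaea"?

S₀ = ε-closure({0}) = {0,1,2}
'e' @ 1: {3,4}
'a' @ 2: {1,2,5}  [accepting]
'e' @ 3: {3,4}
'a' @ 4: {1,2,5}  [accepting]
after full input: {1,2,5}  (accept=1 in)

Answer: ACCEPT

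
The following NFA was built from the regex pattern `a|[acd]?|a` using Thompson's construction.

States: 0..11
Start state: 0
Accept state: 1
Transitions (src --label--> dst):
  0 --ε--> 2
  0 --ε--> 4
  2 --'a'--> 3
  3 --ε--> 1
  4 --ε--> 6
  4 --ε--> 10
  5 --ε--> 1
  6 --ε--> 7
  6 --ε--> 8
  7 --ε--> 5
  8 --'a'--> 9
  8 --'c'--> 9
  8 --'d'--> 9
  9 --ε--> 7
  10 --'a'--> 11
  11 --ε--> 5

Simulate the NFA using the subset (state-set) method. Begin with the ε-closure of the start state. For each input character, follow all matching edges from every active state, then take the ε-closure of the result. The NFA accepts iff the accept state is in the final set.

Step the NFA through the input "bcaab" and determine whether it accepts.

Answer: REJECT

Steps:
initial (ε-close {0}): {0,1,2,4,5,6,7,8,10}
'b' @ 1: {}  — state set empty
rest 'caab' ignored (set empty)
end set {} — state 1 not in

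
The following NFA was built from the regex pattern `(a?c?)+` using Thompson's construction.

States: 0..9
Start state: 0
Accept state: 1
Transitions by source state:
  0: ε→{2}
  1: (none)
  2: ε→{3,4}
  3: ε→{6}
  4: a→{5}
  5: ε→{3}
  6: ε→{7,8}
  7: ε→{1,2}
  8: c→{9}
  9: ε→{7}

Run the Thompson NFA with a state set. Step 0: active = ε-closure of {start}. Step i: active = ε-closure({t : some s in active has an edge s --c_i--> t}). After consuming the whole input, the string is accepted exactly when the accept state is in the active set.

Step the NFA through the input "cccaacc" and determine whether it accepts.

S₀ = ε-closure({0}) = {0,1,2,3,4,6,7,8}
'c' @ 1: {1,2,3,4,6,7,8,9}  ✓accept
'c' @ 2: {1,2,3,4,6,7,8,9}  ✓accept
'c' @ 3: {1,2,3,4,6,7,8,9}  ✓accept
'a' @ 4: {1,2,3,4,5,6,7,8}  ✓accept
'a' @ 5: {1,2,3,4,5,6,7,8}  ✓accept
'c' @ 6: {1,2,3,4,6,7,8,9}  ✓accept
'c' @ 7: {1,2,3,4,6,7,8,9}  ✓accept
after full input: {1,2,3,4,6,7,8,9}  (accept=1 in)

Answer: ACCEPT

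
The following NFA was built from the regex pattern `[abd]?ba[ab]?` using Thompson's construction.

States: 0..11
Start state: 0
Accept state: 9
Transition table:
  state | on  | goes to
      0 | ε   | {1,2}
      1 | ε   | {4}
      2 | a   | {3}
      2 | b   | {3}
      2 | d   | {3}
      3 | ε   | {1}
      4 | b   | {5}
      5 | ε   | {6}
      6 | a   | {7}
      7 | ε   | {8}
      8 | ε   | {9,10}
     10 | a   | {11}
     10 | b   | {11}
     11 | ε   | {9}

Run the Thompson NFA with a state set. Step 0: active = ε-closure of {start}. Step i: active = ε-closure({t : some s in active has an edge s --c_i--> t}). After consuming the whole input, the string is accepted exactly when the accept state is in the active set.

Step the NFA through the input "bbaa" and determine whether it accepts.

Answer: ACCEPT

Derivation:
start: ε-closure({0}) = {0,1,2,4}
'b' @ 1: {1,3,4,5,6}
'b' @ 2: {5,6}
'a' @ 3: {7,8,9,10}  ✓accept
'a' @ 4: {9,11}  ✓accept
after full input: {9,11}  (accept=9 in)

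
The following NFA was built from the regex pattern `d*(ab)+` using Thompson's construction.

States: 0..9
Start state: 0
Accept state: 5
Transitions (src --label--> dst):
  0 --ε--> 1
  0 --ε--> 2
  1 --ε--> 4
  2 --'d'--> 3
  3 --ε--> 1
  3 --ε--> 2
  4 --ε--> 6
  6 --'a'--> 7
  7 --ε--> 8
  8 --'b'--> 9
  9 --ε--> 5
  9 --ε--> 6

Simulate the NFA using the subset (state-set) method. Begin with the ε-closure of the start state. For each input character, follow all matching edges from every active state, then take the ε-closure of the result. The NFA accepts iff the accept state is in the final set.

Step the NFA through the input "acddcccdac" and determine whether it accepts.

initial (ε-close {0}): {0,1,2,4,6}
'a' @ 1: {7,8}
'c' @ 2: {}  — state set empty
rest 'ddcccdac' ignored (set empty)
after full input: {}  (accept=5 not in)

Answer: REJECT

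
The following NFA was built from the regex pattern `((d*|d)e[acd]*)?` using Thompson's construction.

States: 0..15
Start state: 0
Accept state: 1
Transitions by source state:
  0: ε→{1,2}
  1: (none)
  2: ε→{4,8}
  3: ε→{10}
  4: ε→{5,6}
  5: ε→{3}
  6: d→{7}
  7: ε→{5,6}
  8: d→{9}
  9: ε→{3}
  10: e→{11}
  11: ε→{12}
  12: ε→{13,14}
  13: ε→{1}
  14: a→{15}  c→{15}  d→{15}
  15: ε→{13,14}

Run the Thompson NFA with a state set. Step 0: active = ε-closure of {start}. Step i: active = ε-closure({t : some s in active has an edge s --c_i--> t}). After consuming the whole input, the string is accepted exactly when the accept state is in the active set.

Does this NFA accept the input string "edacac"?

Answer: ACCEPT

Steps:
S₀ = ε-closure({0}) = {0,1,2,3,4,5,6,8,10}
'e' @ 1: {1,11,12,13,14}  [accepting]
'd' @ 2: {1,13,14,15}  [accepting]
'a' @ 3: {1,13,14,15}  [accepting]
'c' @ 4: {1,13,14,15}  [accepting]
'a' @ 5: {1,13,14,15}  [accepting]
'c' @ 6: {1,13,14,15}  [accepting]
after full input: {1,13,14,15}  (accept=1 in)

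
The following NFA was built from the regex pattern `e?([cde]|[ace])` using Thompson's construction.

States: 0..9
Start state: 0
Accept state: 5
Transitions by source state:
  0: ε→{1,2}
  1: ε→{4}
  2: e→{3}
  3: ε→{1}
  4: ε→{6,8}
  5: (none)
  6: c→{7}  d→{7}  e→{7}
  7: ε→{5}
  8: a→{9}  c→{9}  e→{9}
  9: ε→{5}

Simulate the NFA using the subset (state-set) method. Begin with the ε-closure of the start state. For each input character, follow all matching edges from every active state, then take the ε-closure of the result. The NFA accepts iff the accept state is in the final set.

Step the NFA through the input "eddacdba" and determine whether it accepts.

initial (ε-close {0}): {0,1,2,4,6,8}
'e' @ 1: {1,3,4,5,6,7,8,9}  (accept∈set)
'd' @ 2: {5,7}  (accept∈set)
'd' @ 3: {}  — dead — no transitions
rest 'acdba' ignored (set empty)
final: {}; accept 5 not in set

Answer: REJECT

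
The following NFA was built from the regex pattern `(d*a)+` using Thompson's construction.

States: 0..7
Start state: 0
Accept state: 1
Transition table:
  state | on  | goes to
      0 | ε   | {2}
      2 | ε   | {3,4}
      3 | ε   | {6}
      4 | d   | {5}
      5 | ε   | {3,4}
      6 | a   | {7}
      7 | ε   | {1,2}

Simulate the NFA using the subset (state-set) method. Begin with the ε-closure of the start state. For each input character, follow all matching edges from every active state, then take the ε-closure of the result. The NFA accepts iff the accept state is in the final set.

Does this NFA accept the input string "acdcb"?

Answer: REJECT

Trace:
start: ε-closure({0}) = {0,2,3,4,6}
'a' @ 1: {1,2,3,4,6,7}  [accepting]
'c' @ 2: {}  — state set empty
rest 'dcb' ignored (set empty)
final: {}; accept 1 not in set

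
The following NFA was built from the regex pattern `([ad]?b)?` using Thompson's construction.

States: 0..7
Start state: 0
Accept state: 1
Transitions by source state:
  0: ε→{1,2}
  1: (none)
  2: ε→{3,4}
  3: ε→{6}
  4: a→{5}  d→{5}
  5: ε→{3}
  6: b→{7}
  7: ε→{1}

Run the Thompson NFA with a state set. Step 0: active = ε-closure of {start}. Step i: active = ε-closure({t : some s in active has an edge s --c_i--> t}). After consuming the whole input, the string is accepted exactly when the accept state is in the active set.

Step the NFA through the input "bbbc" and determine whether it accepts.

Answer: REJECT

Trace:
S₀ = ε-closure({0}) = {0,1,2,3,4,6}
'b' @ 1: {1,7}  (accept∈set)
'b' @ 2: {}  — no active states
rest 'bc' ignored (set empty)
after full input: {}  (accept=1 not in)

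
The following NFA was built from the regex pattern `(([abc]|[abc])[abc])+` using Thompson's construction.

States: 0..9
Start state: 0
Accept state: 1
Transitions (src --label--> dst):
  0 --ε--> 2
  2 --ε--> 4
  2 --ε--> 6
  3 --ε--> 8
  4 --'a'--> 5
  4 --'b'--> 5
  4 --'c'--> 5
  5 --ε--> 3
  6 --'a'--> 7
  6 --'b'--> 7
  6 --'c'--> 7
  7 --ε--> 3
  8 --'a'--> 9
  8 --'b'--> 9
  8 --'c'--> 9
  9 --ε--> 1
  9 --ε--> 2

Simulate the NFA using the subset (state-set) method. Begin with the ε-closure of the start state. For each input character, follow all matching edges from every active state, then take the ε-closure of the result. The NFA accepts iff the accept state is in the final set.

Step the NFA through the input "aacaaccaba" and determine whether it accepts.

S₀ = ε-closure({0}) = {0,2,4,6}
'a' @ 1: {3,5,7,8}
'a' @ 2: {1,2,4,6,9}  [accepting]
'c' @ 3: {3,5,7,8}
'a' @ 4: {1,2,4,6,9}  [accepting]
'a' @ 5: {3,5,7,8}
'c' @ 6: {1,2,4,6,9}  [accepting]
'c' @ 7: {3,5,7,8}
'a' @ 8: {1,2,4,6,9}  [accepting]
'b' @ 9: {3,5,7,8}
'a' @ 10: {1,2,4,6,9}  [accepting]
after full input: {1,2,4,6,9}  (accept=1 in)

Answer: ACCEPT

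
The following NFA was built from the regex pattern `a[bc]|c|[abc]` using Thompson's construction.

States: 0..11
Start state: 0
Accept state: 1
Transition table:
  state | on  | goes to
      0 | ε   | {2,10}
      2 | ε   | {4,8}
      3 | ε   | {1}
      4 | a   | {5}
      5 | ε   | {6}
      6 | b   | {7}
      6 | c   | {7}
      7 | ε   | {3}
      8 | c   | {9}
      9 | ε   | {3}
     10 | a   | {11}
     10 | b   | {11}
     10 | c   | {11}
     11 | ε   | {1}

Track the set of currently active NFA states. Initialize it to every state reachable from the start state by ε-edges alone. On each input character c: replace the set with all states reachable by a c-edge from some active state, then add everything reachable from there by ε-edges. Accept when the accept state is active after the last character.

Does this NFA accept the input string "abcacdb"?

initial (ε-close {0}): {0,2,4,8,10}
'a' @ 1: {1,5,6,11}  ✓accept
'b' @ 2: {1,3,7}  ✓accept
'c' @ 3: {}  — dead — no transitions
rest 'acdb' ignored (set empty)
after full input: {}  (accept=1 not in)

Answer: REJECT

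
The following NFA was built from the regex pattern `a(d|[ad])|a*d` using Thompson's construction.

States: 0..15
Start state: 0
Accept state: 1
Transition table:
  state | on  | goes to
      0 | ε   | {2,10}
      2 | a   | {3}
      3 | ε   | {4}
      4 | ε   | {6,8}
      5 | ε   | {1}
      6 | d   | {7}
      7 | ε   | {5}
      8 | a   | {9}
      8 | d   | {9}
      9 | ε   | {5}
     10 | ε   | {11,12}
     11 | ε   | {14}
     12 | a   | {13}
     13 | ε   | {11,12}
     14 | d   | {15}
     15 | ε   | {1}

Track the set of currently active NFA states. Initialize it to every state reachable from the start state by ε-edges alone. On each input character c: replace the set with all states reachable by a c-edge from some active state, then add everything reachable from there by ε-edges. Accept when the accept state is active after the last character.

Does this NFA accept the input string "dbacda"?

Answer: REJECT

Trace:
initial (ε-close {0}): {0,2,10,11,12,14}
'd' @ 1: {1,15}  ✓accept
'b' @ 2: {}  — dead — no transitions
rest 'acda' ignored (set empty)
final: {}; accept 1 not in set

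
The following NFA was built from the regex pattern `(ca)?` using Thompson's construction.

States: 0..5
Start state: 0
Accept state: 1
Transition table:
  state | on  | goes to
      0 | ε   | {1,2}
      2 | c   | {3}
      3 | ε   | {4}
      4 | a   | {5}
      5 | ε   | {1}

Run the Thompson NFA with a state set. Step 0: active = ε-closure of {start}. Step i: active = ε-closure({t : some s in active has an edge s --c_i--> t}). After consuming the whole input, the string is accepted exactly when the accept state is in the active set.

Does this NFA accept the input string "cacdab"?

S₀ = ε-closure({0}) = {0,1,2}
'c' @ 1: {3,4}
'a' @ 2: {1,5}  ✓accept
'c' @ 3: {}  — dead — no transitions
rest 'dab' ignored (set empty)
end set {} — state 1 not in

Answer: REJECT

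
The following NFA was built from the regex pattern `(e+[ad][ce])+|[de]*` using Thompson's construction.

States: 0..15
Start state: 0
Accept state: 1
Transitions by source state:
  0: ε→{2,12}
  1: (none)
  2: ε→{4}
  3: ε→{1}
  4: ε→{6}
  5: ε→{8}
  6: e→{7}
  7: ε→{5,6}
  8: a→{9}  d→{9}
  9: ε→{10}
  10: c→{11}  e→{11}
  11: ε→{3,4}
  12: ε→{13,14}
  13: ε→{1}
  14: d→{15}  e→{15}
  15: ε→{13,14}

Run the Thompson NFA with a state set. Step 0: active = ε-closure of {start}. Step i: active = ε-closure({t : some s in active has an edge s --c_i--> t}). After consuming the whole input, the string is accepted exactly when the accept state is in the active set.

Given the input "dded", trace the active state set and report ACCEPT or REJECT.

start: ε-closure({0}) = {0,1,2,4,6,12,13,14}
'd' @ 1: {1,13,14,15}  [accepting]
'd' @ 2: {1,13,14,15}  [accepting]
'e' @ 3: {1,13,14,15}  [accepting]
'd' @ 4: {1,13,14,15}  [accepting]
final: {1,13,14,15}; accept 1 in set

Answer: ACCEPT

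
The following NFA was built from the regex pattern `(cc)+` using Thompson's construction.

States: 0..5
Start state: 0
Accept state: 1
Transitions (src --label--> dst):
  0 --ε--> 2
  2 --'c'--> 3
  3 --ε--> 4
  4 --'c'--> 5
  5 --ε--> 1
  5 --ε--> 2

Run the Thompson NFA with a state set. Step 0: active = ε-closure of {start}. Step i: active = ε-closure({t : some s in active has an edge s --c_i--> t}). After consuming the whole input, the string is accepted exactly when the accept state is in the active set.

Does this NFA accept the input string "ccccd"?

Answer: REJECT

Trace:
initial (ε-close {0}): {0,2}
'c' @ 1: {3,4}
'c' @ 2: {1,2,5}  (accept∈set)
'c' @ 3: {3,4}
'c' @ 4: {1,2,5}  (accept∈set)
'd' @ 5: {}  — no active states
final: {}; accept 1 not in set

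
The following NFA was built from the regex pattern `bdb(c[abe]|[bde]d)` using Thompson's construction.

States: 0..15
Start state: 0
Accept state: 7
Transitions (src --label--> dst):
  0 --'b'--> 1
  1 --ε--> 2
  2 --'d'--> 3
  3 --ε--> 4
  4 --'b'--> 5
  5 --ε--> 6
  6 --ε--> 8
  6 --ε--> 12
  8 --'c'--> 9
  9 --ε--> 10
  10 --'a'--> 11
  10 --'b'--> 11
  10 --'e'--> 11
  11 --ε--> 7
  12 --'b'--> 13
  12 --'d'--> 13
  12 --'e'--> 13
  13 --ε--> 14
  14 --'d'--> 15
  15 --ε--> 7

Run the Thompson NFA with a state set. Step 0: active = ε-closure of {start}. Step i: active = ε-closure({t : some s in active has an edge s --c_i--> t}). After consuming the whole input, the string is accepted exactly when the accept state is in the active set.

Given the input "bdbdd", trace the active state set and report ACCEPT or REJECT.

start: ε-closure({0}) = {0}
'b' @ 1: {1,2}
'd' @ 2: {3,4}
'b' @ 3: {5,6,8,12}
'd' @ 4: {13,14}
'd' @ 5: {7,15}  [accepting]
after full input: {7,15}  (accept=7 in)

Answer: ACCEPT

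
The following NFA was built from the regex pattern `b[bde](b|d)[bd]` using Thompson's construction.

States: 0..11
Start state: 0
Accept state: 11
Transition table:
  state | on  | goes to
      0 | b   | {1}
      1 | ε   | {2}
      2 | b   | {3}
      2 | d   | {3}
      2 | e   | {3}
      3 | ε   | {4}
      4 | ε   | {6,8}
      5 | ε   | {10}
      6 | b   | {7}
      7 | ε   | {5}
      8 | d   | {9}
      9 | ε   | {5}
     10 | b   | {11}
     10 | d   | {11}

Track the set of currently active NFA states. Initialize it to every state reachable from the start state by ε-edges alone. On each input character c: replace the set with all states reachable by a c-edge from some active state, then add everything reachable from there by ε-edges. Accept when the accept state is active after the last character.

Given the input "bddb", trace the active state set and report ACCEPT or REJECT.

start: ε-closure({0}) = {0}
'b' @ 1: {1,2}
'd' @ 2: {3,4,6,8}
'd' @ 3: {5,9,10}
'b' @ 4: {11}  ✓accept
final: {11}; accept 11 in set

Answer: ACCEPT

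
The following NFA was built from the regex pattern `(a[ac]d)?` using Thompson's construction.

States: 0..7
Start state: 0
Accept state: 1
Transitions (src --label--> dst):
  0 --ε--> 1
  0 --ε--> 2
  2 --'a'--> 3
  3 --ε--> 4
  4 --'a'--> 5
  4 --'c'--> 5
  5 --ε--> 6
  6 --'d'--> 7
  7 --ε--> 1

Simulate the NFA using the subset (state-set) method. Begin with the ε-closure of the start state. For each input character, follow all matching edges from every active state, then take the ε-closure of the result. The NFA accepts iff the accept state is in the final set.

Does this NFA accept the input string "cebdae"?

start: ε-closure({0}) = {0,1,2}
'c' @ 1: {}  — no active states
rest 'ebdae' ignored (set empty)
after full input: {}  (accept=1 not in)

Answer: REJECT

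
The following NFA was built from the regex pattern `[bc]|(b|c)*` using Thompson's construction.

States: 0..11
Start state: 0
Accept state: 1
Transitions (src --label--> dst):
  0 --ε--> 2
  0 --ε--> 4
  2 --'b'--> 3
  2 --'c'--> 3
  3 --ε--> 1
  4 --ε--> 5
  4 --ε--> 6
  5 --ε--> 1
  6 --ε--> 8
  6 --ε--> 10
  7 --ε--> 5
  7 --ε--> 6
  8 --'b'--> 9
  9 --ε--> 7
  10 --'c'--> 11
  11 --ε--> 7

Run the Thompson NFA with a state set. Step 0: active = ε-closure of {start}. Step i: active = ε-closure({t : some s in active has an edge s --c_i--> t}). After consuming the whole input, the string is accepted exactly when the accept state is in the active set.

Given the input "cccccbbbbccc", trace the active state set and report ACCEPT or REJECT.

Answer: ACCEPT

Derivation:
initial (ε-close {0}): {0,1,2,4,5,6,8,10}
'c' @ 1: {1,3,5,6,7,8,10,11}  ✓accept
'c' @ 2: {1,5,6,7,8,10,11}  ✓accept
'c' @ 3: {1,5,6,7,8,10,11}  ✓accept
'c' @ 4: {1,5,6,7,8,10,11}  ✓accept
'c' @ 5: {1,5,6,7,8,10,11}  ✓accept
'b' @ 6: {1,5,6,7,8,9,10}  ✓accept
'b' @ 7: {1,5,6,7,8,9,10}  ✓accept
'b' @ 8: {1,5,6,7,8,9,10}  ✓accept
'b' @ 9: {1,5,6,7,8,9,10}  ✓accept
'c' @ 10: {1,5,6,7,8,10,11}  ✓accept
'c' @ 11: {1,5,6,7,8,10,11}  ✓accept
'c' @ 12: {1,5,6,7,8,10,11}  ✓accept
end set {1,5,6,7,8,10,11} — state 1 in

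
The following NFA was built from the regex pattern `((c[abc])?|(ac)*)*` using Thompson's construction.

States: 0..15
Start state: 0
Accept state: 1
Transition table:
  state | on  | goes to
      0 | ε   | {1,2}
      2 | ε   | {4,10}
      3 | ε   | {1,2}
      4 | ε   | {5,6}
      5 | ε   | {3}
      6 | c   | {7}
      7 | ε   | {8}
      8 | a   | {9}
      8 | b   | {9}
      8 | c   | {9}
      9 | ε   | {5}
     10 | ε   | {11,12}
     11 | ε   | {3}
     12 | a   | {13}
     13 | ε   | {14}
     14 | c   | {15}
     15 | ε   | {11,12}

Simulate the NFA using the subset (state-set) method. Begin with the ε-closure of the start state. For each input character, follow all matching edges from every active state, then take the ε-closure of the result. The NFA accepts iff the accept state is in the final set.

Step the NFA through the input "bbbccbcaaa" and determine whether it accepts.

S₀ = ε-closure({0}) = {0,1,2,3,4,5,6,10,11,12}
'b' @ 1: {}  — dead — no transitions
rest 'bbccbcaaa' ignored (set empty)
final: {}; accept 1 not in set

Answer: REJECT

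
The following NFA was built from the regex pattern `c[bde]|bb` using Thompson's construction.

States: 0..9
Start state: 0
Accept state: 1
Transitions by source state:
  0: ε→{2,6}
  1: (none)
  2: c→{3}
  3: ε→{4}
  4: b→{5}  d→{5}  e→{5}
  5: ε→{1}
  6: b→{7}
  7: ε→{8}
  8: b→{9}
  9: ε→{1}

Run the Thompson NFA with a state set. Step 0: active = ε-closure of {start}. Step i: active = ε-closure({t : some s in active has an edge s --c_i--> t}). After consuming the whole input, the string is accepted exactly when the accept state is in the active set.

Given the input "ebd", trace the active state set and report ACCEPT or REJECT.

S₀ = ε-closure({0}) = {0,2,6}
'e' @ 1: {}  — dead — no transitions
rest 'bd' ignored (set empty)
end set {} — state 1 not in

Answer: REJECT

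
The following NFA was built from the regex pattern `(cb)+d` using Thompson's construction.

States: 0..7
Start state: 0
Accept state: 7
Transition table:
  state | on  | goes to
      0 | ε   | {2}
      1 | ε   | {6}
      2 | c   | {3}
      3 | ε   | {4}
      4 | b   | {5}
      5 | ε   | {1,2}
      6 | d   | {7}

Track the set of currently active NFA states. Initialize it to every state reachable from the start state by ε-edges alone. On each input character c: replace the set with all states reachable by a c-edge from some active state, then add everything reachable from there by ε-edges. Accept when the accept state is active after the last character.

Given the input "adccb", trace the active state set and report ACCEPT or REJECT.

start: ε-closure({0}) = {0,2}
'a' @ 1: {}  — no active states
rest 'dccb' ignored (set empty)
after full input: {}  (accept=7 not in)

Answer: REJECT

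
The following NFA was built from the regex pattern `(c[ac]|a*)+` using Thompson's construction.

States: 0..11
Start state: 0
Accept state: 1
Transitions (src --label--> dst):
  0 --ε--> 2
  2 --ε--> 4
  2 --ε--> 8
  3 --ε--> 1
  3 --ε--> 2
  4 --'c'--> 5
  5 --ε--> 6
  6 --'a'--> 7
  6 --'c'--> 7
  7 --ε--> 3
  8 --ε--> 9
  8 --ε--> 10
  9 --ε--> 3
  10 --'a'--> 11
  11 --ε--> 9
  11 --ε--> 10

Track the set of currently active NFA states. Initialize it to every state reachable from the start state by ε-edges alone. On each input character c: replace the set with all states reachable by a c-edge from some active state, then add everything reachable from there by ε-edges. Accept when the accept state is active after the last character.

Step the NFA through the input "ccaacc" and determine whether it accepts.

Answer: ACCEPT

Derivation:
start: ε-closure({0}) = {0,1,2,3,4,8,9,10}
'c' @ 1: {5,6}
'c' @ 2: {1,2,3,4,7,8,9,10}  [accepting]
'a' @ 3: {1,2,3,4,8,9,10,11}  [accepting]
'a' @ 4: {1,2,3,4,8,9,10,11}  [accepting]
'c' @ 5: {5,6}
'c' @ 6: {1,2,3,4,7,8,9,10}  [accepting]
final: {1,2,3,4,7,8,9,10}; accept 1 in set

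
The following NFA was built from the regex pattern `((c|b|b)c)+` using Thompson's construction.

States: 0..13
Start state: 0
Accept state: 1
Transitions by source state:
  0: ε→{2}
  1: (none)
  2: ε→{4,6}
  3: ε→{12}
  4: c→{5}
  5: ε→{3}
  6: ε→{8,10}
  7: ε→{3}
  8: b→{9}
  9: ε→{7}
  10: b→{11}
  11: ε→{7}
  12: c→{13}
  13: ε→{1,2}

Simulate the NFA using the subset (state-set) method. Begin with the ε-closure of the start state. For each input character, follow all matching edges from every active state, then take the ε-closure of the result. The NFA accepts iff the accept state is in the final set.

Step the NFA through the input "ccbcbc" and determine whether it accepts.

initial (ε-close {0}): {0,2,4,6,8,10}
'c' @ 1: {3,5,12}
'c' @ 2: {1,2,4,6,8,10,13}  (accept∈set)
'b' @ 3: {3,7,9,11,12}
'c' @ 4: {1,2,4,6,8,10,13}  (accept∈set)
'b' @ 5: {3,7,9,11,12}
'c' @ 6: {1,2,4,6,8,10,13}  (accept∈set)
final: {1,2,4,6,8,10,13}; accept 1 in set

Answer: ACCEPT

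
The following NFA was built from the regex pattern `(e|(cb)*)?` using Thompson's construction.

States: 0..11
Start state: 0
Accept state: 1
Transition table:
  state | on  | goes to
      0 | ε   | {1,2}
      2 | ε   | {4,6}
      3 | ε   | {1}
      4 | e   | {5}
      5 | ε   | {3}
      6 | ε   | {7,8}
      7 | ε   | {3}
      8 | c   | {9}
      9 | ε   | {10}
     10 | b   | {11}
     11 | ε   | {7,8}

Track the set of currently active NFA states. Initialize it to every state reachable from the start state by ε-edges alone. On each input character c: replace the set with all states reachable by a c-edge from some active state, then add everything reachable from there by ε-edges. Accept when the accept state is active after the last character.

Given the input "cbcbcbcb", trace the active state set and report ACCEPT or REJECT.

S₀ = ε-closure({0}) = {0,1,2,3,4,6,7,8}
'c' @ 1: {9,10}
'b' @ 2: {1,3,7,8,11}  ✓accept
'c' @ 3: {9,10}
'b' @ 4: {1,3,7,8,11}  ✓accept
'c' @ 5: {9,10}
'b' @ 6: {1,3,7,8,11}  ✓accept
'c' @ 7: {9,10}
'b' @ 8: {1,3,7,8,11}  ✓accept
final: {1,3,7,8,11}; accept 1 in set

Answer: ACCEPT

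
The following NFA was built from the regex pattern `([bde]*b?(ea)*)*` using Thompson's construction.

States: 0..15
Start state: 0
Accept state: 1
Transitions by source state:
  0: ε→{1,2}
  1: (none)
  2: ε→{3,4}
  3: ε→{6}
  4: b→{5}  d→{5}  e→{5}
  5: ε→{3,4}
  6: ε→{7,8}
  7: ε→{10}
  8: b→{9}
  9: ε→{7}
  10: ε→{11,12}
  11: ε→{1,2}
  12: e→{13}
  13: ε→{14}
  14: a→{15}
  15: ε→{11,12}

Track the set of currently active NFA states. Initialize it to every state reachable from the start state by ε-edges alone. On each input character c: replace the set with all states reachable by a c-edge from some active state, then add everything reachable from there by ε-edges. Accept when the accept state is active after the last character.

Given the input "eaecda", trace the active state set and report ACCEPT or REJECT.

Answer: REJECT

Trace:
initial (ε-close {0}): {0,1,2,3,4,6,7,8,10,11,12}
'e' @ 1: {1,2,3,4,5,6,7,8,10,11,12,13,14}  [accepting]
'a' @ 2: {1,2,3,4,6,7,8,10,11,12,15}  [accepting]
'e' @ 3: {1,2,3,4,5,6,7,8,10,11,12,13,14}  [accepting]
'c' @ 4: {}  — no active states
rest 'da' ignored (set empty)
after full input: {}  (accept=1 not in)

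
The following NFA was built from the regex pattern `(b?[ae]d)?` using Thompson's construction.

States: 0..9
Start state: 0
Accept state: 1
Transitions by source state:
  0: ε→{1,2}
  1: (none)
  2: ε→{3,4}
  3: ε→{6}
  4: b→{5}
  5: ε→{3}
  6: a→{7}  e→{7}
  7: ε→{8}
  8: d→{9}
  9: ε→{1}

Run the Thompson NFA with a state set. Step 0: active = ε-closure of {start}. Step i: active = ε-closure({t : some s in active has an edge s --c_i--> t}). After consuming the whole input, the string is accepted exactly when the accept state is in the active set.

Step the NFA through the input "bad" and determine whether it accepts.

initial (ε-close {0}): {0,1,2,3,4,6}
'b' @ 1: {3,5,6}
'a' @ 2: {7,8}
'd' @ 3: {1,9}  (accept∈set)
final: {1,9}; accept 1 in set

Answer: ACCEPT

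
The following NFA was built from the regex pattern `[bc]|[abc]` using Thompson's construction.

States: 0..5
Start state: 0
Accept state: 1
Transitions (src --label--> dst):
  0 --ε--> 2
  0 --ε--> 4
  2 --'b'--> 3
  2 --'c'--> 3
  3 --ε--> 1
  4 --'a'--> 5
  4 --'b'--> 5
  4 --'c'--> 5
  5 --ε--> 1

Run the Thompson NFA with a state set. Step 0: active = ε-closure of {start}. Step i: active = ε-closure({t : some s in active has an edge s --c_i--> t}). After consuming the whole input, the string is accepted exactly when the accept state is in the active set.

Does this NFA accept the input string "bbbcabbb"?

S₀ = ε-closure({0}) = {0,2,4}
'b' @ 1: {1,3,5}  (accept∈set)
'b' @ 2: {}  — no active states
rest 'bcabbb' ignored (set empty)
final: {}; accept 1 not in set

Answer: REJECT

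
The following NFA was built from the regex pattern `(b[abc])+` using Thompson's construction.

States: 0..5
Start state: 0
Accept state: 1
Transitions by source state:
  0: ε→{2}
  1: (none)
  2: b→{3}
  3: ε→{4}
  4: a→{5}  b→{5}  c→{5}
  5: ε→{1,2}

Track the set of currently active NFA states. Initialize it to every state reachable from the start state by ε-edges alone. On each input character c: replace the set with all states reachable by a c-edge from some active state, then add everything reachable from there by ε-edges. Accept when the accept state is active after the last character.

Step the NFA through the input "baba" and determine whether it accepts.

Answer: ACCEPT

Trace:
start: ε-closure({0}) = {0,2}
'b' @ 1: {3,4}
'a' @ 2: {1,2,5}  [accepting]
'b' @ 3: {3,4}
'a' @ 4: {1,2,5}  [accepting]
after full input: {1,2,5}  (accept=1 in)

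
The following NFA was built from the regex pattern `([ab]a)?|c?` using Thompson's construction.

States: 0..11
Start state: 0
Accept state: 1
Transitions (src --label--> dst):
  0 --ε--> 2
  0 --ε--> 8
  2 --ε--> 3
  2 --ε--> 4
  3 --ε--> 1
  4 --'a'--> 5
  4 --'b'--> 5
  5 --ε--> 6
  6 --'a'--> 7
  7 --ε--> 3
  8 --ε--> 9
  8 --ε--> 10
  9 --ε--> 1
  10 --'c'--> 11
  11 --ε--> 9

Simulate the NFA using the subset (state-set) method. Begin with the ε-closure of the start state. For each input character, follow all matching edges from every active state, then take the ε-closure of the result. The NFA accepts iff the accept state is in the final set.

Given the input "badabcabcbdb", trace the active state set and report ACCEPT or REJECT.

S₀ = ε-closure({0}) = {0,1,2,3,4,8,9,10}
'b' @ 1: {5,6}
'a' @ 2: {1,3,7}  (accept∈set)
'd' @ 3: {}  — state set empty
rest 'abcabcbdb' ignored (set empty)
end set {} — state 1 not in

Answer: REJECT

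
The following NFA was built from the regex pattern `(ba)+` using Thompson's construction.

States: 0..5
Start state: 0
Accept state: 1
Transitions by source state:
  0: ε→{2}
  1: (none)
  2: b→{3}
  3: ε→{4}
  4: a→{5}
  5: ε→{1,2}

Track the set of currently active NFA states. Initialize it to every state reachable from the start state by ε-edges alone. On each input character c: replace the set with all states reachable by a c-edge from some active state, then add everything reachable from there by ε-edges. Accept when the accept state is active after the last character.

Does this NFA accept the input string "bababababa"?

Answer: ACCEPT

Trace:
start: ε-closure({0}) = {0,2}
'b' @ 1: {3,4}
'a' @ 2: {1,2,5}  (accept∈set)
'b' @ 3: {3,4}
'a' @ 4: {1,2,5}  (accept∈set)
'b' @ 5: {3,4}
'a' @ 6: {1,2,5}  (accept∈set)
'b' @ 7: {3,4}
'a' @ 8: {1,2,5}  (accept∈set)
'b' @ 9: {3,4}
'a' @ 10: {1,2,5}  (accept∈set)
final: {1,2,5}; accept 1 in set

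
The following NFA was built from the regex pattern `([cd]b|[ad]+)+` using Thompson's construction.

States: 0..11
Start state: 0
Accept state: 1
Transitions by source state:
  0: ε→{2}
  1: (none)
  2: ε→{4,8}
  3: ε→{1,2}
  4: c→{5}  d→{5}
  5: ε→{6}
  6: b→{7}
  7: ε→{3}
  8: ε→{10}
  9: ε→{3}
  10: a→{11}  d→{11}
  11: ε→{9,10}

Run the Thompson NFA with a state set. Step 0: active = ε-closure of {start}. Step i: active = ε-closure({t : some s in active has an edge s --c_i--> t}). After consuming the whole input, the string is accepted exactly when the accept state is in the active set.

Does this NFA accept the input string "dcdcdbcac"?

Answer: REJECT

Derivation:
initial (ε-close {0}): {0,2,4,8,10}
'd' @ 1: {1,2,3,4,5,6,8,9,10,11}  ✓accept
'c' @ 2: {5,6}
'd' @ 3: {}  — no active states
rest 'cdbcac' ignored (set empty)
end set {} — state 1 not in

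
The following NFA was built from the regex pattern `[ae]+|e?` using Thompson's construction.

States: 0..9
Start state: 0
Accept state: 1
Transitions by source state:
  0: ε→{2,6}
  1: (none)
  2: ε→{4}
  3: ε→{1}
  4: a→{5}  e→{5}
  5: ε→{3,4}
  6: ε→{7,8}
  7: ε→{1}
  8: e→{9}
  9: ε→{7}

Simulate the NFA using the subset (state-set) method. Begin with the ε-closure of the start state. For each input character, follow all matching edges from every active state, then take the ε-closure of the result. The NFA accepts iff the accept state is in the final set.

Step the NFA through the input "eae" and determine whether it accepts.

initial (ε-close {0}): {0,1,2,4,6,7,8}
'e' @ 1: {1,3,4,5,7,9}  ✓accept
'a' @ 2: {1,3,4,5}  ✓accept
'e' @ 3: {1,3,4,5}  ✓accept
after full input: {1,3,4,5}  (accept=1 in)

Answer: ACCEPT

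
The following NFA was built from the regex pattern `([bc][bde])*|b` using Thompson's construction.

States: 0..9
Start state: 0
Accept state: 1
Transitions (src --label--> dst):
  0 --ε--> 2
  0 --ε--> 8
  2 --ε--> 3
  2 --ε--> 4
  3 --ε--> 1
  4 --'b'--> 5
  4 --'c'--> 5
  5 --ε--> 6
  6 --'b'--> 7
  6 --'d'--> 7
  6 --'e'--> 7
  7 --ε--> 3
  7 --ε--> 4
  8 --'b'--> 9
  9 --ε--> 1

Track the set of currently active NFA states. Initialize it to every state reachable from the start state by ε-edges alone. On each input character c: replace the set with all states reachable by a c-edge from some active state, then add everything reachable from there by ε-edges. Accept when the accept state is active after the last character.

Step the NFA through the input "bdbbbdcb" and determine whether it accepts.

initial (ε-close {0}): {0,1,2,3,4,8}
'b' @ 1: {1,5,6,9}  (accept∈set)
'd' @ 2: {1,3,4,7}  (accept∈set)
'b' @ 3: {5,6}
'b' @ 4: {1,3,4,7}  (accept∈set)
'b' @ 5: {5,6}
'd' @ 6: {1,3,4,7}  (accept∈set)
'c' @ 7: {5,6}
'b' @ 8: {1,3,4,7}  (accept∈set)
after full input: {1,3,4,7}  (accept=1 in)

Answer: ACCEPT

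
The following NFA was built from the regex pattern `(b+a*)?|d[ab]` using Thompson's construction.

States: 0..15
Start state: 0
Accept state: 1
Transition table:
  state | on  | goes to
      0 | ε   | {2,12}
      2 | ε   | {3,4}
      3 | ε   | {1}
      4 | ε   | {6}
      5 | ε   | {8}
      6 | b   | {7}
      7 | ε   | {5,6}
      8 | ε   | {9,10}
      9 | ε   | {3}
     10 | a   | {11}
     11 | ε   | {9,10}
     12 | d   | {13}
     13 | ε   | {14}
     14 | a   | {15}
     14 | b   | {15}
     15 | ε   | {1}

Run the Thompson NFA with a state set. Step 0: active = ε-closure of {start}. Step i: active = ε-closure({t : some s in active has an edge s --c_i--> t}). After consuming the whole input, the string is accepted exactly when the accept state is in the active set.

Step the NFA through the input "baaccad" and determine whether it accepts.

initial (ε-close {0}): {0,1,2,3,4,6,12}
'b' @ 1: {1,3,5,6,7,8,9,10}  ✓accept
'a' @ 2: {1,3,9,10,11}  ✓accept
'a' @ 3: {1,3,9,10,11}  ✓accept
'c' @ 4: {}  — no active states
rest 'cad' ignored (set empty)
after full input: {}  (accept=1 not in)

Answer: REJECT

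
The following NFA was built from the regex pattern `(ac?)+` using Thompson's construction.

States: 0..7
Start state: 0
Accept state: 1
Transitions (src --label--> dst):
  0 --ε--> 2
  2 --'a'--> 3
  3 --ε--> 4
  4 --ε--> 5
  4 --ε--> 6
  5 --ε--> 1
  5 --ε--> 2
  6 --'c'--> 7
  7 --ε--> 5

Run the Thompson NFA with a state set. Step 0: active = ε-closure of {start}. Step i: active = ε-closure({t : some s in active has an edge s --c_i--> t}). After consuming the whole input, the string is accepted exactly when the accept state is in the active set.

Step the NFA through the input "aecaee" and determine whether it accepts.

start: ε-closure({0}) = {0,2}
'a' @ 1: {1,2,3,4,5,6}  (accept∈set)
'e' @ 2: {}  — state set empty
rest 'caee' ignored (set empty)
end set {} — state 1 not in

Answer: REJECT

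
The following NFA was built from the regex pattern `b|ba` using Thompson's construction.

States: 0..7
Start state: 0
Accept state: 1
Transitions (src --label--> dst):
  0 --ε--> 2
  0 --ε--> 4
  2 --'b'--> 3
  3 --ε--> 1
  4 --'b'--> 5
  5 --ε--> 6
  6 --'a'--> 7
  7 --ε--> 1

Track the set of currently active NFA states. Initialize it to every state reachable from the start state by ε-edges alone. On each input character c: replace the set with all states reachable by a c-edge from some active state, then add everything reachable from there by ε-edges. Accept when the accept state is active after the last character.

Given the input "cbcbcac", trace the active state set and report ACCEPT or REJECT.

Answer: REJECT

Steps:
S₀ = ε-closure({0}) = {0,2,4}
'c' @ 1: {}  — state set empty
rest 'bcbcac' ignored (set empty)
end set {} — state 1 not in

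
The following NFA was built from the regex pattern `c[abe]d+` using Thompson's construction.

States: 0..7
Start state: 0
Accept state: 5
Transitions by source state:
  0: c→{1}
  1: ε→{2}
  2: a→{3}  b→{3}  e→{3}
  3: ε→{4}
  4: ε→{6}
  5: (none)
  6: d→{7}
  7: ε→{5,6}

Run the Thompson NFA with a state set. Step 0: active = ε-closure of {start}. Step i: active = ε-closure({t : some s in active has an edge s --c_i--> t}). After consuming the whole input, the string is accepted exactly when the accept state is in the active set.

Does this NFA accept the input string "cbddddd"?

S₀ = ε-closure({0}) = {0}
'c' @ 1: {1,2}
'b' @ 2: {3,4,6}
'd' @ 3: {5,6,7}  (accept∈set)
'd' @ 4: {5,6,7}  (accept∈set)
'd' @ 5: {5,6,7}  (accept∈set)
'd' @ 6: {5,6,7}  (accept∈set)
'd' @ 7: {5,6,7}  (accept∈set)
after full input: {5,6,7}  (accept=5 in)

Answer: ACCEPT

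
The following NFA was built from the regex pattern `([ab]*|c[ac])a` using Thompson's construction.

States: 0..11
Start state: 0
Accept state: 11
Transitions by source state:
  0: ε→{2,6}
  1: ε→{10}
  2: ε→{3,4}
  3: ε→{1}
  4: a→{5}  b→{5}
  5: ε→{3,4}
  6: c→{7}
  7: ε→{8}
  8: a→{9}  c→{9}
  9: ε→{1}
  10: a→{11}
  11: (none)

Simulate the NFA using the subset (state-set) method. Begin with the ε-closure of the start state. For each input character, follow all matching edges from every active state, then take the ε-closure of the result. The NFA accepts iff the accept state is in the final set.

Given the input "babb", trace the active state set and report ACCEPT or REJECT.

initial (ε-close {0}): {0,1,2,3,4,6,10}
'b' @ 1: {1,3,4,5,10}
'a' @ 2: {1,3,4,5,10,11}  [accepting]
'b' @ 3: {1,3,4,5,10}
'b' @ 4: {1,3,4,5,10}
end set {1,3,4,5,10} — state 11 not in

Answer: REJECT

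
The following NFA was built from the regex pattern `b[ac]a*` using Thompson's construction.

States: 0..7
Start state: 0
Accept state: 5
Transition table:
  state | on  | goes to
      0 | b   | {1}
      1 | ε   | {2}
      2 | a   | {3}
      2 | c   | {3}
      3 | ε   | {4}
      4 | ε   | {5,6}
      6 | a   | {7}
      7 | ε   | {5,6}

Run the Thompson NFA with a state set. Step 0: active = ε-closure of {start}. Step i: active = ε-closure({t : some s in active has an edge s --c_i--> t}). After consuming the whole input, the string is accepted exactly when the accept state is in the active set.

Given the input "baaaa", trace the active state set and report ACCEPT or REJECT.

Answer: ACCEPT

Derivation:
start: ε-closure({0}) = {0}
'b' @ 1: {1,2}
'a' @ 2: {3,4,5,6}  ✓accept
'a' @ 3: {5,6,7}  ✓accept
'a' @ 4: {5,6,7}  ✓accept
'a' @ 5: {5,6,7}  ✓accept
end set {5,6,7} — state 5 in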